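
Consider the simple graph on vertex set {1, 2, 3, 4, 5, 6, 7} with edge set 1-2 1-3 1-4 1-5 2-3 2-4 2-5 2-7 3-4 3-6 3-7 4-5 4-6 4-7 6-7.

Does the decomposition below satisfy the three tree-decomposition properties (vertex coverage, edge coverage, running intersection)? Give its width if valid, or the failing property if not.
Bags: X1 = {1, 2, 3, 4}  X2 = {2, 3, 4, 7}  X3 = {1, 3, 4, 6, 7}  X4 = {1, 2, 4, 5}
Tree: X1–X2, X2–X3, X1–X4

No — bags containing vertex 1 are not connected in the tree.

A tree decomposition must satisfy three properties: every vertex lies in some bag; for every edge, both endpoints lie together in some bag; and for every vertex, the bags containing it form a connected subtree. Here bags containing vertex 1 are not connected in the tree, so the decomposition is invalid.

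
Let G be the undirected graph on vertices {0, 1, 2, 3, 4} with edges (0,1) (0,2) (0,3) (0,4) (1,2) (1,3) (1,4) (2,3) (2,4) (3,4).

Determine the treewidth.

4

A width-4 tree decomposition is:
Bags: B1 = {0, 1, 2, 3, 4}
Tree: (single bag)
With just one bag of size 5, the width is 5 − 1 = 4, so tw(G) ≤ 4. For the lower bound, the 5 vertices {0, 1, 2, 3, 4} are pairwise adjacent, and any tree decomposition puts a clique entirely inside one bag — forcing width ≥ 4. Hence tw(G) = 4 exactly.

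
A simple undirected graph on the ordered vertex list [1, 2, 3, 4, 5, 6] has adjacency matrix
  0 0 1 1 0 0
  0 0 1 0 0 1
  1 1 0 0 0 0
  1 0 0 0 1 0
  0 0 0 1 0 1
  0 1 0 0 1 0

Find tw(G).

A width-2 tree decomposition is:
Bags: B1 = {1, 3, 4}  B2 = {2, 3, 4}  B3 = {2, 4, 6}  B4 = {4, 5, 6}
Tree: B1–B2, B2–B3, B3–B4
Each bag holds 3 vertices, so the decomposition has width 2, which upper-bounds the treewidth. The edges 4–1–3–2–6–5–4 form a cycle, so G is not a tree and its treewidth is at least 2. Therefore the treewidth is 2.

2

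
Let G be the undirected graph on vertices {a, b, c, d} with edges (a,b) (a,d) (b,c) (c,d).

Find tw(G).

A width-2 tree decomposition is:
Bags: B1 = {a, b, c}  B2 = {a, c, d}
Tree: B1–B2
Every bag has size at most 3, so the width is 3 − 1 = 2 and tw(G) ≤ 2. The edges c–b–a–d–c form a cycle, so G is not a tree and its treewidth is at least 2. Combining the bounds, tw(G) = 2.

2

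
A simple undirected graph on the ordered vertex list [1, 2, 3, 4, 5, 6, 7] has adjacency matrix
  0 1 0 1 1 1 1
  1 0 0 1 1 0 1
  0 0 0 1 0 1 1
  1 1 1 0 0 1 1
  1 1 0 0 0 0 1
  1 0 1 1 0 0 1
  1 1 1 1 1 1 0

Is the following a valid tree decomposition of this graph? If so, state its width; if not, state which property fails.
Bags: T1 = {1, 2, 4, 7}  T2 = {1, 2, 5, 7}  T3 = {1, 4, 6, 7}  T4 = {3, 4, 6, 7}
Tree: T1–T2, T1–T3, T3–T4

Yes; width 3.

Every vertex of G appears in some bag (union = {1, 2, 3, 4, 5, 6, 7}); every edge is covered by a bag; and for each vertex v the set of bags containing v is connected in the bag tree. The decomposition is therefore valid. The largest bag has 4 vertices, so the width is 3.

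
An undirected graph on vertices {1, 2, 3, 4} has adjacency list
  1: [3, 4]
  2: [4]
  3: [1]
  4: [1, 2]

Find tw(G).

1

A width-1 tree decomposition is:
Bags: B1 = {1, 3}  B2 = {1, 4}  B3 = {2, 4}
Tree: B1–B2, B2–B3
Each bag holds 2 vertices, so the decomposition has width 1, which upper-bounds the treewidth. Any graph with an edge has treewidth ≥ 1, and G has the edge 3–1. Combining the bounds, tw(G) = 1.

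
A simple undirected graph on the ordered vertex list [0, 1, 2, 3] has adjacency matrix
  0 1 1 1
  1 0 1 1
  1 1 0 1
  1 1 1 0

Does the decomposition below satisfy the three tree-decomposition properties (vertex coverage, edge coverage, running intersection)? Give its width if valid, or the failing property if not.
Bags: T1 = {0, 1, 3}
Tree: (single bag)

No — vertex 2 appears in no bag.

A tree decomposition must satisfy three properties: every vertex lies in some bag; for every edge, both endpoints lie together in some bag; and for every vertex, the bags containing it form a connected subtree. Here vertex 2 appears in no bag, so the decomposition is invalid.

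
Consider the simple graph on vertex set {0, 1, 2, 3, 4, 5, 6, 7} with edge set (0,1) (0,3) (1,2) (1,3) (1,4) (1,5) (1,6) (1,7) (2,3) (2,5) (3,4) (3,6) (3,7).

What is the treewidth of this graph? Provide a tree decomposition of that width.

Treewidth 2.
One such decomposition:
Bags: B1 = {1, 3, 7}  B2 = {1, 3, 6}  B3 = {1, 2, 3}  B4 = {0, 1, 3}  B5 = {1, 2, 5}  B6 = {1, 3, 4}
Tree: B1–B2, B1–B3, B1–B4, B3–B5, B2–B6

Each bag holds 3 vertices, so the decomposition has width 2, which upper-bounds the treewidth. For the lower bound, the 3 vertices {0, 1, 3} are pairwise adjacent, and any tree decomposition puts a clique entirely inside one bag — forcing width ≥ 2. Hence tw(G) = 2 exactly.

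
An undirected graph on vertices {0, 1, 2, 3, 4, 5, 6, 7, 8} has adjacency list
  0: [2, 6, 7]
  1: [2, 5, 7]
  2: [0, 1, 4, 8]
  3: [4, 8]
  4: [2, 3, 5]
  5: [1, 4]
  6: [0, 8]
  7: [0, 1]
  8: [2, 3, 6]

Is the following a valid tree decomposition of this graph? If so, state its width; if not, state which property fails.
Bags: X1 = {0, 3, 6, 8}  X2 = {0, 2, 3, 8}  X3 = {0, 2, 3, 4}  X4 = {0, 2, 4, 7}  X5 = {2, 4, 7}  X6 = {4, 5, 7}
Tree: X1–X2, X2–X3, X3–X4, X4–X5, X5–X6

A tree decomposition must satisfy three properties: every vertex lies in some bag; for every edge, both endpoints lie together in some bag; and for every vertex, the bags containing it form a connected subtree. Here vertex 1 appears in no bag, so the decomposition is invalid.

No — vertex 1 appears in no bag.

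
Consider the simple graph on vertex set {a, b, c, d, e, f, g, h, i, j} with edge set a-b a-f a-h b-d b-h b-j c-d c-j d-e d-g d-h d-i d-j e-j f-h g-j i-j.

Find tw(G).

2

A width-2 tree decomposition is:
Bags: B1 = {a, b, h}  B2 = {b, d, h}  B3 = {b, d, j}  B4 = {d, e, j}  B5 = {d, i, j}  B6 = {c, d, j}  B7 = {a, f, h}  B8 = {d, g, j}
Tree: B1–B2, B2–B3, B3–B4, B4–B5, B4–B6, B1–B7, B3–B8
Every bag has size at most 3, so the width is 3 − 1 = 2 and tw(G) ≤ 2. For the lower bound, the 3 vertices {d, g, j} are pairwise adjacent, and any tree decomposition puts a clique entirely inside one bag — forcing width ≥ 2. The upper and lower bounds meet at 2, so that is the treewidth.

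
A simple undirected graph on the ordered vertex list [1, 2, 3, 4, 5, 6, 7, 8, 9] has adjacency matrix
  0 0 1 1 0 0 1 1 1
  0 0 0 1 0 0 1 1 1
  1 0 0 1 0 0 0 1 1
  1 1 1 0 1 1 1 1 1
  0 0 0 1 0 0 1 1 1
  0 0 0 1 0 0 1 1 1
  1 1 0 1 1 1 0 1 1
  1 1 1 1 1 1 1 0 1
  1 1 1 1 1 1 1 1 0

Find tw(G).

A width-4 tree decomposition is:
Bags: B1 = {1, 3, 4, 8, 9}  B2 = {1, 4, 7, 8, 9}  B3 = {2, 4, 7, 8, 9}  B4 = {4, 5, 7, 8, 9}  B5 = {4, 6, 7, 8, 9}
Tree: B1–B2, B2–B3, B3–B4, B2–B5
The largest bag has 5 vertices, giving width 4; this decomposition certifies tw(G) ≤ 4. Conversely, {1, 3, 4, 8, 9} is a clique of size 5, and the vertices of any clique must share a bag in every tree decomposition; so some bag has ≥ 5 vertices and tw(G) ≥ 4. Combining the bounds, tw(G) = 4.

4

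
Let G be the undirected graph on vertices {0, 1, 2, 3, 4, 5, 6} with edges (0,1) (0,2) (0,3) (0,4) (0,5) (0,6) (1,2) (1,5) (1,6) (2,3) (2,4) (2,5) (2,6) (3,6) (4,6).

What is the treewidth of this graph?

3

A width-3 tree decomposition is:
Bags: B1 = {0, 1, 2, 6}  B2 = {0, 1, 2, 5}  B3 = {0, 2, 4, 6}  B4 = {0, 2, 3, 6}
Tree: B1–B2, B1–B3, B3–B4
Each bag holds 4 vertices, so the decomposition has width 3, which upper-bounds the treewidth. Conversely, {0, 1, 2, 5} is a clique of size 4, and the vertices of any clique must share a bag in every tree decomposition; so some bag has ≥ 4 vertices and tw(G) ≥ 3. Therefore the treewidth is 3.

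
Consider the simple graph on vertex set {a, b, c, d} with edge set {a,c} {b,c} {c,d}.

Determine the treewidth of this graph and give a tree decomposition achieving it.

Every bag has size at most 2, so the width is 2 − 1 = 1 and tw(G) ≤ 1. G has an edge, so its treewidth is at least 1. Combining the bounds, tw(G) = 1.

Treewidth 1.
One such decomposition:
Bags: B1 = {b, c}  B2 = {a, c}  B3 = {c, d}
Tree: B1–B2, B2–B3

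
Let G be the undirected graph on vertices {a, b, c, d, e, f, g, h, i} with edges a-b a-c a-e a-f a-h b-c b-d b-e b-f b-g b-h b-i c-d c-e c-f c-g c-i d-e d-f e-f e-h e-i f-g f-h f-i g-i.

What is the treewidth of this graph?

A width-4 tree decomposition is:
Bags: B1 = {b, c, e, f, i}  B2 = {b, c, f, g, i}  B3 = {a, b, c, e, f}  B4 = {b, c, d, e, f}  B5 = {a, b, e, f, h}
Tree: B1–B2, B1–B3, B3–B4, B3–B5
Each bag holds 5 vertices, so the decomposition has width 4, which upper-bounds the treewidth. For the lower bound, the 5 vertices {a, b, e, f, h} are pairwise adjacent, and any tree decomposition puts a clique entirely inside one bag — forcing width ≥ 4. Hence tw(G) = 4 exactly.

4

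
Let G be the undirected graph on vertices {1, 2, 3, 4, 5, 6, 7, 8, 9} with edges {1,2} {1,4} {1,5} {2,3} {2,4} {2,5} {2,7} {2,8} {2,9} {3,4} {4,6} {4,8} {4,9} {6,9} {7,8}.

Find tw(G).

A width-2 tree decomposition is:
Bags: B1 = {2, 4, 8}  B2 = {1, 2, 4}  B3 = {2, 4, 9}  B4 = {4, 6, 9}  B5 = {2, 7, 8}  B6 = {1, 2, 5}  B7 = {2, 3, 4}
Tree: B1–B2, B2–B3, B3–B4, B1–B5, B2–B6, B1–B7
Each bag holds 3 vertices, so the decomposition has width 2, which upper-bounds the treewidth. Conversely, {2, 4, 8} is a clique of size 3, and the vertices of any clique must share a bag in every tree decomposition; so some bag has ≥ 3 vertices and tw(G) ≥ 2. The upper and lower bounds meet at 2, so that is the treewidth.

2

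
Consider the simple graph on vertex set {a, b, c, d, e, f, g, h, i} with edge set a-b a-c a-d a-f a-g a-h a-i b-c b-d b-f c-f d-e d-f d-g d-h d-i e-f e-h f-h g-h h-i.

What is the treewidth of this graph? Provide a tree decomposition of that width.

Treewidth 3.
One optimal decomposition is:
Bags: B1 = {a, d, f, h}  B2 = {a, b, d, f}  B3 = {a, d, g, h}  B4 = {a, b, c, f}  B5 = {d, e, f, h}  B6 = {a, d, h, i}
Tree: B1–B2, B1–B3, B2–B4, B1–B5, B1–B6

The largest bag has 4 vertices, giving width 3; this decomposition certifies tw(G) ≤ 3. For the lower bound, the 4 vertices {d, e, f, h} are pairwise adjacent, and any tree decomposition puts a clique entirely inside one bag — forcing width ≥ 3. Combining the bounds, tw(G) = 3.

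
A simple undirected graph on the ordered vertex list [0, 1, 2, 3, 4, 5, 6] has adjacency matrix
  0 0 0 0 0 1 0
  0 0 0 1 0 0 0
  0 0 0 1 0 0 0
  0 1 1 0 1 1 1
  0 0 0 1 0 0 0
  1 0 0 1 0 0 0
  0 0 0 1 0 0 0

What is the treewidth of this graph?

1

A width-1 tree decomposition is:
Bags: B1 = {2, 3}  B2 = {3, 5}  B3 = {0, 5}  B4 = {3, 4}  B5 = {3, 6}  B6 = {1, 3}
Tree: B1–B2, B2–B3, B2–B4, B1–B5, B4–B6
Each bag holds 2 vertices, so the decomposition has width 1, which upper-bounds the treewidth. Any graph with an edge has treewidth ≥ 1, and G has the edge 3–2. Combining the bounds, tw(G) = 1.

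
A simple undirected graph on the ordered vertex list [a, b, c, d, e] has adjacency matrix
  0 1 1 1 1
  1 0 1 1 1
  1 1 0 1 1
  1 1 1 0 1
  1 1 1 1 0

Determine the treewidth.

4

A width-4 tree decomposition is:
Bags: B1 = {a, b, c, d, e}
Tree: (single bag)
With just one bag of size 5, the width is 5 − 1 = 4, so tw(G) ≤ 4. On the other hand G contains the 5-clique {a, b, c, d, e}. A clique must lie in a single bag of any decomposition, so no decomposition can have width below 4. The upper and lower bounds meet at 4, so that is the treewidth.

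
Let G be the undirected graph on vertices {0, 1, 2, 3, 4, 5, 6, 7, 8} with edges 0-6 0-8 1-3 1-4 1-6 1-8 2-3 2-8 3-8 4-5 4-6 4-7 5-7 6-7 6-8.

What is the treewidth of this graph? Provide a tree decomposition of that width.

Every bag has size at most 3, so the width is 3 − 1 = 2 and tw(G) ≤ 2. On the other hand G contains the 3-clique {2, 3, 8}. A clique must lie in a single bag of any decomposition, so no decomposition can have width below 2. Hence tw(G) = 2 exactly.

Treewidth 2.
One optimal decomposition is:
Bags: B1 = {0, 6, 8}  B2 = {1, 6, 8}  B3 = {1, 3, 8}  B4 = {1, 4, 6}  B5 = {2, 3, 8}  B6 = {4, 6, 7}  B7 = {4, 5, 7}
Tree: B1–B2, B2–B3, B2–B4, B3–B5, B4–B6, B6–B7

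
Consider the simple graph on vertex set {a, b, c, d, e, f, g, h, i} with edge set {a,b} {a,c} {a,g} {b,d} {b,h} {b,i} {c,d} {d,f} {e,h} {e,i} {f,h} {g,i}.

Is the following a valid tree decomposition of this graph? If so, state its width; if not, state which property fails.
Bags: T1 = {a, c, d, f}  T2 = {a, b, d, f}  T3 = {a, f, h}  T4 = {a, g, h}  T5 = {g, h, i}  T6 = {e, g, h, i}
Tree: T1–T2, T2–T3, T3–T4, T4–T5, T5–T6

No — edge (b,h) lies in no bag.

A tree decomposition must satisfy three properties: every vertex lies in some bag; for every edge, both endpoints lie together in some bag; and for every vertex, the bags containing it form a connected subtree. Here edge (b,h) lies in no bag, so the decomposition is invalid.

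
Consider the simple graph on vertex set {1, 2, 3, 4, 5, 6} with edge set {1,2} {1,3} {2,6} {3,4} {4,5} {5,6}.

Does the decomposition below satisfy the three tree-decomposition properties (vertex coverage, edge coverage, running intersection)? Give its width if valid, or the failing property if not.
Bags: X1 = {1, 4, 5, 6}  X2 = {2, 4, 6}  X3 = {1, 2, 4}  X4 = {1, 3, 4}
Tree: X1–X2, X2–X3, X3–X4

A tree decomposition must satisfy three properties: every vertex lies in some bag; for every edge, both endpoints lie together in some bag; and for every vertex, the bags containing it form a connected subtree. Here bags containing vertex 1 are not connected in the tree, so the decomposition is invalid.

No — bags containing vertex 1 are not connected in the tree.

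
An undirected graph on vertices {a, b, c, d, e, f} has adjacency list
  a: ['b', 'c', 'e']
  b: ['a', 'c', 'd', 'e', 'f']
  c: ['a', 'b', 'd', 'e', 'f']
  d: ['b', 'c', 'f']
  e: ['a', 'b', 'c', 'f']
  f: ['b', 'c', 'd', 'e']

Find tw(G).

A width-3 tree decomposition is:
Bags: B1 = {b, c, e, f}  B2 = {b, c, d, f}  B3 = {a, b, c, e}
Tree: B1–B2, B1–B3
The largest bag has 4 vertices, giving width 3; this decomposition certifies tw(G) ≤ 3. Conversely, {b, c, d, f} is a clique of size 4, and the vertices of any clique must share a bag in every tree decomposition; so some bag has ≥ 4 vertices and tw(G) ≥ 3. Combining the bounds, tw(G) = 3.

3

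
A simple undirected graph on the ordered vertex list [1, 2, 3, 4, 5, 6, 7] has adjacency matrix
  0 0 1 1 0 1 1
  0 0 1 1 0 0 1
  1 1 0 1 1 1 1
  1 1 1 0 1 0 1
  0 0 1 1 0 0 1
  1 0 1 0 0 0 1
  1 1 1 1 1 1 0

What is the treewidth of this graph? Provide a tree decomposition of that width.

Treewidth 3.
Bags: B1 = {2, 3, 4, 7}  B2 = {3, 4, 5, 7}  B3 = {1, 3, 4, 7}  B4 = {1, 3, 6, 7}
Tree: B1–B2, B2–B3, B3–B4

Every bag has size at most 4, so the width is 4 − 1 = 3 and tw(G) ≤ 3. Conversely, {1, 3, 4, 7} is a clique of size 4, and the vertices of any clique must share a bag in every tree decomposition; so some bag has ≥ 4 vertices and tw(G) ≥ 3. Therefore the treewidth is 3.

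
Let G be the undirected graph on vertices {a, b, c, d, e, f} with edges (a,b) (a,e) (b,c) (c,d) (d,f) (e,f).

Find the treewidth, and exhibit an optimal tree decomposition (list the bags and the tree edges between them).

Treewidth 2.
One optimal decomposition is:
Bags: B1 = {b, c, d}  B2 = {b, d, f}  B3 = {b, e, f}  B4 = {a, b, e}
Tree: B1–B2, B2–B3, B3–B4

Each bag holds 3 vertices, so the decomposition has width 2, which upper-bounds the treewidth. For the lower bound, G contains the cycle b–c–d–f–e–a–b, so G is not a forest; only forests have treewidth ≤ 1, hence tw(G) ≥ 2. Hence tw(G) = 2 exactly.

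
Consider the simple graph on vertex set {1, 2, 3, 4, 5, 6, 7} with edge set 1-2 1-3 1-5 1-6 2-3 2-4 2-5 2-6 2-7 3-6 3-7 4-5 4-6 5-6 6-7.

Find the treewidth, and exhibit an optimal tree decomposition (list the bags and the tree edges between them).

Treewidth 3.
Bags: B1 = {1, 2, 3, 6}  B2 = {1, 2, 5, 6}  B3 = {2, 3, 6, 7}  B4 = {2, 4, 5, 6}
Tree: B1–B2, B1–B3, B2–B4

Each bag holds 4 vertices, so the decomposition has width 3, which upper-bounds the treewidth. For the lower bound, the 4 vertices {1, 2, 3, 6} are pairwise adjacent, and any tree decomposition puts a clique entirely inside one bag — forcing width ≥ 3. The upper and lower bounds meet at 3, so that is the treewidth.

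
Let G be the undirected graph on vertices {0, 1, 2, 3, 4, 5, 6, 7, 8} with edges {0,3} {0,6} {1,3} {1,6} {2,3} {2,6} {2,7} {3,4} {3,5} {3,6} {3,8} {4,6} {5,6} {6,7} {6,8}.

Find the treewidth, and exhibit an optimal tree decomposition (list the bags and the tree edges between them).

The largest bag has 3 vertices, giving width 2; this decomposition certifies tw(G) ≤ 2. On the other hand G contains the 3-clique {0, 3, 6}. A clique must lie in a single bag of any decomposition, so no decomposition can have width below 2. Therefore the treewidth is 2.

Treewidth 2.
Bags: B1 = {3, 4, 6}  B2 = {2, 3, 6}  B3 = {2, 6, 7}  B4 = {3, 5, 6}  B5 = {3, 6, 8}  B6 = {0, 3, 6}  B7 = {1, 3, 6}
Tree: B1–B2, B2–B3, B1–B4, B1–B5, B2–B6, B4–B7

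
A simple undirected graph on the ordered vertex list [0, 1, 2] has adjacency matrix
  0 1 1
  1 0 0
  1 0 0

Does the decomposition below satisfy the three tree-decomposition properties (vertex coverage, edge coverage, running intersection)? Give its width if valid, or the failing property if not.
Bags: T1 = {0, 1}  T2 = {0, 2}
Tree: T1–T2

Checking the three conditions: (i) the bags cover all of {0, 1, 2}; (ii) for each edge, some bag contains both endpoints; (iii) the bags containing any fixed vertex form a subtree. All hold, so the decomposition is valid with width 2 − 1 = 1.

Yes; width 1.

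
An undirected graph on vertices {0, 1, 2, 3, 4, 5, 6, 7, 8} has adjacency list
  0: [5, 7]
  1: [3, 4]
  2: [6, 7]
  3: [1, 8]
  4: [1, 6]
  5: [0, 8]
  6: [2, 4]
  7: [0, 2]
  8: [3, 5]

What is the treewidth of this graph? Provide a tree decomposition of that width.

Treewidth 2.
Bags: B1 = {0, 5, 7}  B2 = {2, 5, 7}  B3 = {2, 5, 6}  B4 = {4, 5, 6}  B5 = {1, 4, 5}  B6 = {1, 3, 5}  B7 = {3, 5, 8}
Tree: B1–B2, B2–B3, B3–B4, B4–B5, B5–B6, B6–B7

The largest bag has 3 vertices, giving width 2; this decomposition certifies tw(G) ≤ 2. The edges 5–0–7–2–6–4–1–3–8–5 form a cycle, so G is not a tree and its treewidth is at least 2. Hence tw(G) = 2 exactly.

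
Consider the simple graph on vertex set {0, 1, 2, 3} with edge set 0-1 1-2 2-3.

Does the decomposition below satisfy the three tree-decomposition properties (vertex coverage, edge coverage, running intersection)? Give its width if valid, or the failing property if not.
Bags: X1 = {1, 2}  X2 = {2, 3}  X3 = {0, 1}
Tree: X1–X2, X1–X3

Yes; width 1.

Checking the three conditions: (i) the bags cover all of {0, 1, 2, 3}; (ii) for each edge, some bag contains both endpoints; (iii) the bags containing any fixed vertex form a subtree. All hold, so the decomposition is valid with width 2 − 1 = 1.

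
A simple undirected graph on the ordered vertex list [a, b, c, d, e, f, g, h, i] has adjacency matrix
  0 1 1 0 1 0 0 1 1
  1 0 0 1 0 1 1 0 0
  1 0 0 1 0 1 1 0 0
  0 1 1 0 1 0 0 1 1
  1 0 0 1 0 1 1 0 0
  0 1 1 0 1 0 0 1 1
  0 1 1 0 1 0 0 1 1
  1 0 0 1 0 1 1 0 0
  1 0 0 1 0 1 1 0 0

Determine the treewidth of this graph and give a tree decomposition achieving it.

Treewidth 4.
One optimal decomposition is:
Bags: B1 = {a, b, d, f, g}  B2 = {a, d, e, f, g}  B3 = {a, d, f, g, h}  B4 = {a, c, d, f, g}  B5 = {a, d, f, g, i}
Tree: B1–B2, B2–B3, B3–B4, B4–B5

The largest bag has 5 vertices, giving width 4; this decomposition certifies tw(G) ≤ 4. For the lower bound: the 5 vertex sets {a,b}, {e,f}, {g,h}, {d}, {c} are disjoint, each induces a connected subgraph, and every pair is joined by at least one edge of G. Contracting each set to a single vertex therefore yields K_{5} as a minor, and since treewidth is minor-monotone, tw(G) ≥ tw(K_{5}) = 4. Hence tw(G) = 4 exactly.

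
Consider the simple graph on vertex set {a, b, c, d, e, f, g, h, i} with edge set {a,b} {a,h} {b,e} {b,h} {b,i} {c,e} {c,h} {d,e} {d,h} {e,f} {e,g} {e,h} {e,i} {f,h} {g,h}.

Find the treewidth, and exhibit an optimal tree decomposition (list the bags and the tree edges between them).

Every bag has size at most 3, so the width is 3 − 1 = 2 and tw(G) ≤ 2. For the lower bound, the 3 vertices {d, e, h} are pairwise adjacent, and any tree decomposition puts a clique entirely inside one bag — forcing width ≥ 2. Therefore the treewidth is 2.

Treewidth 2.
One optimal decomposition is:
Bags: B1 = {b, e, h}  B2 = {a, b, h}  B3 = {c, e, h}  B4 = {b, e, i}  B5 = {e, g, h}  B6 = {e, f, h}  B7 = {d, e, h}
Tree: B1–B2, B1–B3, B1–B4, B3–B5, B1–B6, B6–B7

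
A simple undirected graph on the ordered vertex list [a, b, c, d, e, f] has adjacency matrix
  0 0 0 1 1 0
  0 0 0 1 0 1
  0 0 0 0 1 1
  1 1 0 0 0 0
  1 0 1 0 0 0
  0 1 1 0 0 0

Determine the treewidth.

2

A width-2 tree decomposition is:
Bags: B1 = {a, b, d}  B2 = {a, b, e}  B3 = {b, c, e}  B4 = {b, c, f}
Tree: B1–B2, B2–B3, B3–B4
Each bag holds 3 vertices, so the decomposition has width 2, which upper-bounds the treewidth. The edges b–d–a–e–c–f–b form a cycle, so G is not a tree and its treewidth is at least 2. Combining the bounds, tw(G) = 2.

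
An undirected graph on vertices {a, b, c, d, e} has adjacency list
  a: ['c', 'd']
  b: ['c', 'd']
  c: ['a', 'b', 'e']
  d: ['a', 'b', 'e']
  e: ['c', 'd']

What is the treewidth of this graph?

A width-2 tree decomposition is:
Bags: B1 = {b, c, d}  B2 = {c, d, e}  B3 = {a, c, d}
Tree: B1–B2, B2–B3
Every bag has size at most 3, so the width is 3 − 1 = 2 and tw(G) ≤ 2. For the lower bound, G contains the cycle c–b–d–e–c, so G is not a forest; only forests have treewidth ≤ 1, hence tw(G) ≥ 2. Therefore the treewidth is 2.

2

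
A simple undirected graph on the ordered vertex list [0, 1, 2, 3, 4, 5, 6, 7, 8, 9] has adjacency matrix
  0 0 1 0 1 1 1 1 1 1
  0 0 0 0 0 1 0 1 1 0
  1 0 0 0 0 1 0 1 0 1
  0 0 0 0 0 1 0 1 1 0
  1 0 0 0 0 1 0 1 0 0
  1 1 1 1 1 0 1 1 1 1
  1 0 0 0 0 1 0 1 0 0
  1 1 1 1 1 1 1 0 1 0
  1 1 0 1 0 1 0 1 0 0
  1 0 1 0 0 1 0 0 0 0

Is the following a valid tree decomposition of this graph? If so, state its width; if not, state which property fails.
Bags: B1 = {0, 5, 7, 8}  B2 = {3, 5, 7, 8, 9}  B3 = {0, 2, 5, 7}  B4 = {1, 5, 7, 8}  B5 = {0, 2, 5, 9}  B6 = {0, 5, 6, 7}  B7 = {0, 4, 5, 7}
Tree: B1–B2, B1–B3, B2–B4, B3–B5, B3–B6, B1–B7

No — bags containing vertex 9 are not connected in the tree.

A tree decomposition must satisfy three properties: every vertex lies in some bag; for every edge, both endpoints lie together in some bag; and for every vertex, the bags containing it form a connected subtree. Here bags containing vertex 9 are not connected in the tree, so the decomposition is invalid.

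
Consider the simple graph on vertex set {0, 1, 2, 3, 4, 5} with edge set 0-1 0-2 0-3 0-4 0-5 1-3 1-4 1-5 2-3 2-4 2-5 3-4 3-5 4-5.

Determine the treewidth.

A width-4 tree decomposition is:
Bags: B1 = {0, 1, 3, 4, 5}  B2 = {0, 2, 3, 4, 5}
Tree: B1–B2
The largest bag has 5 vertices, giving width 4; this decomposition certifies tw(G) ≤ 4. Conversely, {0, 1, 3, 4, 5} is a clique of size 5, and the vertices of any clique must share a bag in every tree decomposition; so some bag has ≥ 5 vertices and tw(G) ≥ 4. Therefore the treewidth is 4.

4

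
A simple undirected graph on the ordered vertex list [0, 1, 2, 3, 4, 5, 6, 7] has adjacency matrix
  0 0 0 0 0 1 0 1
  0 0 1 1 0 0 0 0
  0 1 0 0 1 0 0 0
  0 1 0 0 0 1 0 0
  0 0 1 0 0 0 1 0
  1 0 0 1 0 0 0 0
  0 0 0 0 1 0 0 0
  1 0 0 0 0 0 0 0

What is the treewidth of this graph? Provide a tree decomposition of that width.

Treewidth 1.
One such decomposition:
Bags: B1 = {0, 7}  B2 = {0, 5}  B3 = {3, 5}  B4 = {1, 3}  B5 = {1, 2}  B6 = {2, 4}  B7 = {4, 6}
Tree: B1–B2, B2–B3, B3–B4, B4–B5, B5–B6, B6–B7

Each bag holds 2 vertices, so the decomposition has width 1, which upper-bounds the treewidth. G has an edge, so its treewidth is at least 1. The upper and lower bounds meet at 1, so that is the treewidth.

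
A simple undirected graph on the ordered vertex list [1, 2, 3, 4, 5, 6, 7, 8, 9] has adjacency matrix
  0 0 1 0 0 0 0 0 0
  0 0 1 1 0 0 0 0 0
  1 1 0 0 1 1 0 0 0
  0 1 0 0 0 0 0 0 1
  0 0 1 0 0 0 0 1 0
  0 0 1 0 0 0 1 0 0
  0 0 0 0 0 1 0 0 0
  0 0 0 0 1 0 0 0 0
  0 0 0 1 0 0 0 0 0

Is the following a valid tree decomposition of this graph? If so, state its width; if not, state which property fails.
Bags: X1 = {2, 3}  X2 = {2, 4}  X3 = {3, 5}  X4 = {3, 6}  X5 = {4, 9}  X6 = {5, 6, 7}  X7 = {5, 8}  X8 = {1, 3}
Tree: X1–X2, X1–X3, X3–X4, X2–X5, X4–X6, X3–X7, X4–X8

A tree decomposition must satisfy three properties: every vertex lies in some bag; for every edge, both endpoints lie together in some bag; and for every vertex, the bags containing it form a connected subtree. Here bags containing vertex 5 are not connected in the tree, so the decomposition is invalid.

No — bags containing vertex 5 are not connected in the tree.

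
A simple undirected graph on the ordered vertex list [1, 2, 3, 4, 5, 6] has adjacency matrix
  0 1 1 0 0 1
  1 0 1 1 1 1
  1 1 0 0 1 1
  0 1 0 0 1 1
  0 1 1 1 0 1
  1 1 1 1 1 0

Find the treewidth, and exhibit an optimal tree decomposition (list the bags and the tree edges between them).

Each bag holds 4 vertices, so the decomposition has width 3, which upper-bounds the treewidth. Conversely, {1, 2, 3, 6} is a clique of size 4, and the vertices of any clique must share a bag in every tree decomposition; so some bag has ≥ 4 vertices and tw(G) ≥ 3. Therefore the treewidth is 3.

Treewidth 3.
One such decomposition:
Bags: B1 = {1, 2, 3, 6}  B2 = {2, 3, 5, 6}  B3 = {2, 4, 5, 6}
Tree: B1–B2, B2–B3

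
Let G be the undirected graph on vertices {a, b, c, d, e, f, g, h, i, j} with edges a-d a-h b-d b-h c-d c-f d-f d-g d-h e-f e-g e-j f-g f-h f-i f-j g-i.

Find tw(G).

2

A width-2 tree decomposition is:
Bags: B1 = {d, f, h}  B2 = {d, f, g}  B3 = {f, g, i}  B4 = {e, f, g}  B5 = {a, d, h}  B6 = {c, d, f}  B7 = {b, d, h}  B8 = {e, f, j}
Tree: B1–B2, B2–B3, B2–B4, B1–B5, B2–B6, B5–B7, B4–B8
Each bag holds 3 vertices, so the decomposition has width 2, which upper-bounds the treewidth. For the lower bound, the 3 vertices {a, d, h} are pairwise adjacent, and any tree decomposition puts a clique entirely inside one bag — forcing width ≥ 2. The upper and lower bounds meet at 2, so that is the treewidth.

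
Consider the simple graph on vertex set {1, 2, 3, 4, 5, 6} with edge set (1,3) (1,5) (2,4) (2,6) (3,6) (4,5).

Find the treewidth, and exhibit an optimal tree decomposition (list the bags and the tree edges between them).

Each bag holds 3 vertices, so the decomposition has width 2, which upper-bounds the treewidth. Since 6–2–4–5–1–3–6 is a cycle in G, G is not acyclic. Forests are exactly the graphs of treewidth ≤ 1, so tw(G) ≥ 2. Hence tw(G) = 2 exactly.

Treewidth 2.
One such decomposition:
Bags: B1 = {2, 4, 6}  B2 = {4, 5, 6}  B3 = {1, 5, 6}  B4 = {1, 3, 6}
Tree: B1–B2, B2–B3, B3–B4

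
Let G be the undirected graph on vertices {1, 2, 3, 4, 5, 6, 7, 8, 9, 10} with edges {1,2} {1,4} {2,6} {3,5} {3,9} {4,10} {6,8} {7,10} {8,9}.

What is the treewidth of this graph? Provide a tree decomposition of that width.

Treewidth 1.
Bags: B1 = {7, 10}  B2 = {4, 10}  B3 = {1, 4}  B4 = {1, 2}  B5 = {2, 6}  B6 = {6, 8}  B7 = {8, 9}  B8 = {3, 9}  B9 = {3, 5}
Tree: B1–B2, B2–B3, B3–B4, B4–B5, B5–B6, B6–B7, B7–B8, B8–B9

The largest bag has 2 vertices, giving width 1; this decomposition certifies tw(G) ≤ 1. Since G has at least one edge (e.g. 7–10), it is not an edgeless graph, so tw(G) ≥ 1. Hence tw(G) = 1 exactly.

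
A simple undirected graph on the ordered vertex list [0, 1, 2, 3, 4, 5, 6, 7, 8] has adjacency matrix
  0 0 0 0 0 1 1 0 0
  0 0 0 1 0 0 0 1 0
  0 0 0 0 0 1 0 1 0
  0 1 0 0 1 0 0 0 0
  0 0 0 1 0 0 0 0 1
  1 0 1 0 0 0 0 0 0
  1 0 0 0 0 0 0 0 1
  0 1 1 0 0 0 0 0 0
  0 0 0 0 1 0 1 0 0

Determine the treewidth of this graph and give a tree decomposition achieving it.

Every bag has size at most 3, so the width is 3 − 1 = 2 and tw(G) ≤ 2. The edges 8–6–0–5–2–7–1–3–4–8 form a cycle, so G is not a tree and its treewidth is at least 2. The upper and lower bounds meet at 2, so that is the treewidth.

Treewidth 2.
Bags: B1 = {0, 6, 8}  B2 = {0, 5, 8}  B3 = {2, 5, 8}  B4 = {2, 7, 8}  B5 = {1, 7, 8}  B6 = {1, 3, 8}  B7 = {3, 4, 8}
Tree: B1–B2, B2–B3, B3–B4, B4–B5, B5–B6, B6–B7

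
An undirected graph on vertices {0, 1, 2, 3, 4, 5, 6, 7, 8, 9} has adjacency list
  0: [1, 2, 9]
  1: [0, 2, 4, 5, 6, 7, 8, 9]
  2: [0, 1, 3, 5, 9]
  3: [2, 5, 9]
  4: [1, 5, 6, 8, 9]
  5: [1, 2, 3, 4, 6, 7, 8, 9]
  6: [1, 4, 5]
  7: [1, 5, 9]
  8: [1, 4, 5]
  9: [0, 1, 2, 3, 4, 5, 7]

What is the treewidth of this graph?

3

A width-3 tree decomposition is:
Bags: B1 = {1, 4, 5, 9}  B2 = {1, 2, 5, 9}  B3 = {2, 3, 5, 9}  B4 = {1, 5, 7, 9}  B5 = {1, 4, 5, 8}  B6 = {0, 1, 2, 9}  B7 = {1, 4, 5, 6}
Tree: B1–B2, B2–B3, B2–B4, B1–B5, B2–B6, B1–B7
Each bag holds 4 vertices, so the decomposition has width 3, which upper-bounds the treewidth. On the other hand G contains the 4-clique {0, 1, 2, 9}. A clique must lie in a single bag of any decomposition, so no decomposition can have width below 3. The upper and lower bounds meet at 3, so that is the treewidth.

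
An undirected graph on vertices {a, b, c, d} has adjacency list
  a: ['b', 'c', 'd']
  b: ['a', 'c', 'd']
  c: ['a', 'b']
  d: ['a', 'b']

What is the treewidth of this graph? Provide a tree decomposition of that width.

Treewidth 2.
Bags: B1 = {a, b, d}  B2 = {a, b, c}
Tree: B1–B2

Every bag has size at most 3, so the width is 3 − 1 = 2 and tw(G) ≤ 2. On the other hand G contains the 3-clique {a, b, d}. A clique must lie in a single bag of any decomposition, so no decomposition can have width below 2. Hence tw(G) = 2 exactly.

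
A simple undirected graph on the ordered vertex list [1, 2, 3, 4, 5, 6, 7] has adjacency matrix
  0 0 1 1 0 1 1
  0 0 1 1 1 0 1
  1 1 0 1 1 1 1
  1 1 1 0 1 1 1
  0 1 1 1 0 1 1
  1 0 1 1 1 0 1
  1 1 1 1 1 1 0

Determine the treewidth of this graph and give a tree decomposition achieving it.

Treewidth 4.
Bags: B1 = {1, 3, 4, 6, 7}  B2 = {3, 4, 5, 6, 7}  B3 = {2, 3, 4, 5, 7}
Tree: B1–B2, B2–B3

Each bag holds 5 vertices, so the decomposition has width 4, which upper-bounds the treewidth. For the lower bound, the 5 vertices {1, 3, 4, 6, 7} are pairwise adjacent, and any tree decomposition puts a clique entirely inside one bag — forcing width ≥ 4. Hence tw(G) = 4 exactly.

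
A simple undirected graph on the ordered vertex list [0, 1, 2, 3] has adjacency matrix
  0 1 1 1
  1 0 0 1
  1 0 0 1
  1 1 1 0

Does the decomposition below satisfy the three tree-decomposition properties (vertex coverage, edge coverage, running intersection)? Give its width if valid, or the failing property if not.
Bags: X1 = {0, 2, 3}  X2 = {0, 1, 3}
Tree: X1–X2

Yes; width 2.

Vertex coverage: the bags together contain {0, 1, 2, 3}, the full vertex set. Edge coverage: each edge of G has both endpoints in at least one bag. Running intersection: for every vertex, the bags containing it form a connected subtree. All three properties hold, so this is a valid tree decomposition of width max|bag| − 1 = 2, and hence tw(G) ≤ 2.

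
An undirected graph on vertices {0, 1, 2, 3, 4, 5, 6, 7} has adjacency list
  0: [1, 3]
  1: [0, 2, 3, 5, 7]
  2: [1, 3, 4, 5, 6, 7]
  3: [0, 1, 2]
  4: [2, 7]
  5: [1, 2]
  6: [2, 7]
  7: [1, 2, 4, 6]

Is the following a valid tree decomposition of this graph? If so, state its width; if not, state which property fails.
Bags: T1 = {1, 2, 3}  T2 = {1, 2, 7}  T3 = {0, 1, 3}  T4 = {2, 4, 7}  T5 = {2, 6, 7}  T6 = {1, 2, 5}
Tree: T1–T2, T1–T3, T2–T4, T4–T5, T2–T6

Yes; width 2.

Every vertex of G appears in some bag (union = {0, 1, 2, 3, 4, 5, 6, 7}); every edge is covered by a bag; and for each vertex v the set of bags containing v is connected in the bag tree. The decomposition is therefore valid. The largest bag has 3 vertices, so the width is 2.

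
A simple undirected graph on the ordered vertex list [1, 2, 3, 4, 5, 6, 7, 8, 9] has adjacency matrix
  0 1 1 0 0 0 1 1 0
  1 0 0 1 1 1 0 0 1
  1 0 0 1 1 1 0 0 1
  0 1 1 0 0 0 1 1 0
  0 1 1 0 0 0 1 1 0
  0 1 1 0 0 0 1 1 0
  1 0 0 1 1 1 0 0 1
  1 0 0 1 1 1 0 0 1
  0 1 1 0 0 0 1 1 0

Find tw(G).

4

A width-4 tree decomposition is:
Bags: B1 = {2, 3, 4, 7, 8}  B2 = {2, 3, 6, 7, 8}  B3 = {1, 2, 3, 7, 8}  B4 = {2, 3, 7, 8, 9}  B5 = {2, 3, 5, 7, 8}
Tree: B1–B2, B2–B3, B3–B4, B4–B5
Every bag has size at most 5, so the width is 5 − 1 = 4 and tw(G) ≤ 4. For the lower bound: the 5 vertex sets {4,7}, {3,6}, {1,2}, {8}, {9} are disjoint, each induces a connected subgraph, and every pair is joined by at least one edge of G. Contracting each set to a single vertex therefore yields K_{5} as a minor, and since treewidth is minor-monotone, tw(G) ≥ tw(K_{5}) = 4. Hence tw(G) = 4 exactly.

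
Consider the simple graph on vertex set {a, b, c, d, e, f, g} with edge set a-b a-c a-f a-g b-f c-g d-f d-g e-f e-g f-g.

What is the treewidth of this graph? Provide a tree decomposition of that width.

Treewidth 2.
One optimal decomposition is:
Bags: B1 = {a, f, g}  B2 = {a, c, g}  B3 = {a, b, f}  B4 = {d, f, g}  B5 = {e, f, g}
Tree: B1–B2, B1–B3, B1–B4, B1–B5

The largest bag has 3 vertices, giving width 2; this decomposition certifies tw(G) ≤ 2. Conversely, {a, c, g} is a clique of size 3, and the vertices of any clique must share a bag in every tree decomposition; so some bag has ≥ 3 vertices and tw(G) ≥ 2. Combining the bounds, tw(G) = 2.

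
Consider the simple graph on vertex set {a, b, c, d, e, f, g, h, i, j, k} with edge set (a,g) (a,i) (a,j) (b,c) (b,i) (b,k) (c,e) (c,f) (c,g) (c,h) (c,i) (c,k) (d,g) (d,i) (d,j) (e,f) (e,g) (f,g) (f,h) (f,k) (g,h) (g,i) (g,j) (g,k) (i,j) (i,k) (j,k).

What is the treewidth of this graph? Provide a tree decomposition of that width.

Treewidth 3.
One such decomposition:
Bags: B1 = {c, g, i, k}  B2 = {b, c, i, k}  B3 = {c, f, g, k}  B4 = {g, i, j, k}  B5 = {a, g, i, j}  B6 = {c, f, g, h}  B7 = {c, e, f, g}  B8 = {d, g, i, j}
Tree: B1–B2, B1–B3, B1–B4, B4–B5, B3–B6, B6–B7, B4–B8

Every bag has size at most 4, so the width is 4 − 1 = 3 and tw(G) ≤ 3. Conversely, {c, e, f, g} is a clique of size 4, and the vertices of any clique must share a bag in every tree decomposition; so some bag has ≥ 4 vertices and tw(G) ≥ 3. The upper and lower bounds meet at 3, so that is the treewidth.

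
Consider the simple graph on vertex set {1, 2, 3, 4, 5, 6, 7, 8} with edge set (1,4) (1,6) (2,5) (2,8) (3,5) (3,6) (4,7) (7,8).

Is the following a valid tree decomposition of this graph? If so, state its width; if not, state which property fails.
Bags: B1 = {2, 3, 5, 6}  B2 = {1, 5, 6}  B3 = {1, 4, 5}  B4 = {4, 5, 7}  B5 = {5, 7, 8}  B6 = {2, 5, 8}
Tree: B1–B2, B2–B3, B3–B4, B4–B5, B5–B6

A tree decomposition must satisfy three properties: every vertex lies in some bag; for every edge, both endpoints lie together in some bag; and for every vertex, the bags containing it form a connected subtree. Here bags containing vertex 2 are not connected in the tree, so the decomposition is invalid.

No — bags containing vertex 2 are not connected in the tree.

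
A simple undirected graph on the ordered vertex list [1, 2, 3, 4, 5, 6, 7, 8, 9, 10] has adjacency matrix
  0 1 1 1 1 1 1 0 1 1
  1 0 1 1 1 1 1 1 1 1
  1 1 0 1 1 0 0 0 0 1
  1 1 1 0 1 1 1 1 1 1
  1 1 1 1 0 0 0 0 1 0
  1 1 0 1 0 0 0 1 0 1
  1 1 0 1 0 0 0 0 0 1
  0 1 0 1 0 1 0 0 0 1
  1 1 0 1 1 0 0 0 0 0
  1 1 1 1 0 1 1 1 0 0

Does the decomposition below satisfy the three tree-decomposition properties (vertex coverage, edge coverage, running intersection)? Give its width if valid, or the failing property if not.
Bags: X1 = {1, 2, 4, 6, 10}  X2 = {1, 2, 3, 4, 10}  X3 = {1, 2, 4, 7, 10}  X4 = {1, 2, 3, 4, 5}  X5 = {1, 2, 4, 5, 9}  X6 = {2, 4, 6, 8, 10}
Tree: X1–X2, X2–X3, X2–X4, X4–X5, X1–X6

Yes; width 4.

Vertex coverage: the bags together contain {1, 2, 3, 4, 5, 6, 7, 8, 9, 10}, the full vertex set. Edge coverage: each edge of G has both endpoints in at least one bag. Running intersection: for every vertex, the bags containing it form a connected subtree. All three properties hold, so this is a valid tree decomposition of width max|bag| − 1 = 4, and hence tw(G) ≤ 4.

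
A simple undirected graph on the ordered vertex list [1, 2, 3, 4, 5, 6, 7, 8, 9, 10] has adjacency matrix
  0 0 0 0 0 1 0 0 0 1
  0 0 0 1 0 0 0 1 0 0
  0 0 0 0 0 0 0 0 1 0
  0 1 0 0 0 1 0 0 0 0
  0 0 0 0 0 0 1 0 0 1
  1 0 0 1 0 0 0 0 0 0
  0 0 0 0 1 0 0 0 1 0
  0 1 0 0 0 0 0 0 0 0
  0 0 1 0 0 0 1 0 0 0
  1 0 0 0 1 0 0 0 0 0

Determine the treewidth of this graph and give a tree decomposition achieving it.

Every bag has size at most 2, so the width is 2 − 1 = 1 and tw(G) ≤ 1. Any graph with an edge has treewidth ≥ 1, and G has the edge 3–9. The upper and lower bounds meet at 1, so that is the treewidth.

Treewidth 1.
One optimal decomposition is:
Bags: B1 = {3, 9}  B2 = {7, 9}  B3 = {5, 7}  B4 = {5, 10}  B5 = {1, 10}  B6 = {1, 6}  B7 = {4, 6}  B8 = {2, 4}  B9 = {2, 8}
Tree: B1–B2, B2–B3, B3–B4, B4–B5, B5–B6, B6–B7, B7–B8, B8–B9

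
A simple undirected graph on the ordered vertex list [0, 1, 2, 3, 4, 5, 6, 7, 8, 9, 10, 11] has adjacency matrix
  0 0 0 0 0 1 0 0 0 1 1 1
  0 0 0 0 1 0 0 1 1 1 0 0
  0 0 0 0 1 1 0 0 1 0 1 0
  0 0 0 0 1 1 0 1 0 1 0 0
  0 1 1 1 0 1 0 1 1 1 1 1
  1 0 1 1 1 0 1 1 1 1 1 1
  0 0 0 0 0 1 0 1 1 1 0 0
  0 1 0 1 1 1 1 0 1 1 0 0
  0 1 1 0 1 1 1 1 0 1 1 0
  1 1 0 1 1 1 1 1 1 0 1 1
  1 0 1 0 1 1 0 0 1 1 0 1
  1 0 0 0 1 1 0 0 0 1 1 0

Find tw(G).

4

A width-4 tree decomposition is:
Bags: B1 = {0, 5, 9, 10, 11}  B2 = {4, 5, 9, 10, 11}  B3 = {4, 5, 8, 9, 10}  B4 = {4, 5, 7, 8, 9}  B5 = {1, 4, 7, 8, 9}  B6 = {2, 4, 5, 8, 10}  B7 = {5, 6, 7, 8, 9}  B8 = {3, 4, 5, 7, 9}
Tree: B1–B2, B2–B3, B3–B4, B4–B5, B3–B6, B4–B7, B4–B8
The largest bag has 5 vertices, giving width 4; this decomposition certifies tw(G) ≤ 4. On the other hand G contains the 5-clique {1, 4, 7, 8, 9}. A clique must lie in a single bag of any decomposition, so no decomposition can have width below 4. The upper and lower bounds meet at 4, so that is the treewidth.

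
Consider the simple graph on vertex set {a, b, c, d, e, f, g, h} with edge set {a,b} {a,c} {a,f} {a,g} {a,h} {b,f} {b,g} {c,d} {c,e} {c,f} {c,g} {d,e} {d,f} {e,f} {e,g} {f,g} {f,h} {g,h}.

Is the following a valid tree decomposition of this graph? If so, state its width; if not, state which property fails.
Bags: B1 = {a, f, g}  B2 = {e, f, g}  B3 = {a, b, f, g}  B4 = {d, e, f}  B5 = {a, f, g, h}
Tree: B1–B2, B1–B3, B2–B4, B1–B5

A tree decomposition must satisfy three properties: every vertex lies in some bag; for every edge, both endpoints lie together in some bag; and for every vertex, the bags containing it form a connected subtree. Here vertex c appears in no bag, so the decomposition is invalid.

No — vertex c appears in no bag.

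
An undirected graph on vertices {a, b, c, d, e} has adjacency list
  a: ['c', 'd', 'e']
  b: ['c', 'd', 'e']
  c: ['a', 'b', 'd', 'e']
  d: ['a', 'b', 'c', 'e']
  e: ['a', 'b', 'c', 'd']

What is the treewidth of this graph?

3

A width-3 tree decomposition is:
Bags: B1 = {b, c, d, e}  B2 = {a, c, d, e}
Tree: B1–B2
Every bag has size at most 4, so the width is 4 − 1 = 3 and tw(G) ≤ 3. On the other hand G contains the 4-clique {a, c, d, e}. A clique must lie in a single bag of any decomposition, so no decomposition can have width below 3. Therefore the treewidth is 3.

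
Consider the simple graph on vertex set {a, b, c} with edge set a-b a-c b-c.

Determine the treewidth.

A width-2 tree decomposition is:
Bags: B1 = {a, b, c}
Tree: (single bag)
With just one bag of size 3, the width is 3 − 1 = 2, so tw(G) ≤ 2. For the lower bound, the 3 vertices {a, b, c} are pairwise adjacent, and any tree decomposition puts a clique entirely inside one bag — forcing width ≥ 2. Combining the bounds, tw(G) = 2.

2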